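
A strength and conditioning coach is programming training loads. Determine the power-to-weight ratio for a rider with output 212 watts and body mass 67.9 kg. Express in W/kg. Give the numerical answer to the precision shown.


P/W = 212 / 67.9 = 3.122 W/kg

3.122 W/kg


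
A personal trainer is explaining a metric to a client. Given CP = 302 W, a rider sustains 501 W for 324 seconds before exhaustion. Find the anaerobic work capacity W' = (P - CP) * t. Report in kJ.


Excess power = 501 - 302 = 199 W
Work above CP = 199 * 324 = 64476 J
W' = 64.476 kJ

64.476 kJ


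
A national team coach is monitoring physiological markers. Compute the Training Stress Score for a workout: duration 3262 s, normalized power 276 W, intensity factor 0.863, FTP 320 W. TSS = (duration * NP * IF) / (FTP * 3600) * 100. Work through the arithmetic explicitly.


Product = 3262 * 276 * 0.863 = 776969.256
Base = 320 * 3600 = 1152000
TSS = 776969.256 / 1152000 * 100 = 67.45

67.45 TSS


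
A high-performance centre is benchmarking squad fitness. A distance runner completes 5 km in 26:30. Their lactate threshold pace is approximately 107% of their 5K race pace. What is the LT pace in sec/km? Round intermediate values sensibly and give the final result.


Convert to seconds: 26 min 30 s = 1590 s
Pace per km = 1590 / 5 = 318.0 s/km
LT pace = 318.0 * 1.07 = 340.26 s/km

340.26 s/km


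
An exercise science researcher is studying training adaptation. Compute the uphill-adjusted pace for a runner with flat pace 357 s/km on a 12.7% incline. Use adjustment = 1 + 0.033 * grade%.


Adjustment factor = 1 + 0.033 * 12.7 = 1.4191
Grade-adjusted pace = 357 * 1.4191 = 506.62 s/km

506.62 s/km


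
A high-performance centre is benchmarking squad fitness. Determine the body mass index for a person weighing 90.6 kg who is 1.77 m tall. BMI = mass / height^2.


BMI = mass / height^2
= 90.6 / 1.77^2
= 90.6 / 3.1329
= 28.92 kg/m^2

28.92 kg/m^2


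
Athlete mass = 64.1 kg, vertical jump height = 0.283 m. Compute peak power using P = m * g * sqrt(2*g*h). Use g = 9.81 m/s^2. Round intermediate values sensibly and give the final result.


sqrt(2 * 9.81 * 0.283) = sqrt(5.55246) = 2.356366 m/s
P = 64.1 * 9.81 * 2.356366
= 1481.73 W

1481.73 W


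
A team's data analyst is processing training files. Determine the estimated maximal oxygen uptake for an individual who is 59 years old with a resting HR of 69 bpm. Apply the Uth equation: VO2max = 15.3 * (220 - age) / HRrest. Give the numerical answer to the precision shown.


HRmax = 220 - 59 = 161
VO2max = 15.3 * (161 / 69)
= 15.3 * 2.3333
= 35.7 mL/kg/min

35.7 mL/kg/min


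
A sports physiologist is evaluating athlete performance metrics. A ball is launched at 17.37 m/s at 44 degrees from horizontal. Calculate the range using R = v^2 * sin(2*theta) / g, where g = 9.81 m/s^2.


sin(2 * 44) = sin(88) = 0.999391
v^2 = 17.37^2 = 301.7169
R = 301.7169 * 0.999391 / 9.81
= 30.737 m

30.737 m


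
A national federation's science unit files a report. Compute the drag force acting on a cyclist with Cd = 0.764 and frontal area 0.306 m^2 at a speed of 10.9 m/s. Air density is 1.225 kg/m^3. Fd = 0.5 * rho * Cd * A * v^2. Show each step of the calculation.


Step 1: v^2 = 118.81
Step 2: Fd = 0.5 * 1.225 * 0.764 * 0.306 * 118.81
= 17.013 N

17.013 N


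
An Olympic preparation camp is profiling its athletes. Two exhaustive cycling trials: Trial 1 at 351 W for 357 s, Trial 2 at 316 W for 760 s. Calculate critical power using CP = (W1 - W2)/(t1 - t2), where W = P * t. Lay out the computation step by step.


W1 = 351 * 357 = 125307 J
W2 = 316 * 760 = 240160 J
CP = (125307 - 240160) / (357 - 760)
= -114853 / -403
= 285.0 W

285.0 W


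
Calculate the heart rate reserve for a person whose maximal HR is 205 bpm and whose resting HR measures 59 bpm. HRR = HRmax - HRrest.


HRmax = 205 bpm
HRrest = 59 bpm
HRR = 205 - 59 = 146 bpm

146 bpm


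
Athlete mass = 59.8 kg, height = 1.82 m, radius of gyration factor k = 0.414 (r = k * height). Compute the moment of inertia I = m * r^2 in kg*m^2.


r = k * height = 0.414 * 1.82 = 0.75348 m
r^2 = 0.75348^2 = 0.567732
I = 59.8 * 0.567732 = 33.95 kg*m^2

33.95 kg*m^2


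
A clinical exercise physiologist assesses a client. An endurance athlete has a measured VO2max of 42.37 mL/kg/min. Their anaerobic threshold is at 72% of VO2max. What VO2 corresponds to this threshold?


Anaerobic threshold VO2 = VO2max * 72%
= 42.37 * 0.72
= 30.51 mL/kg/min

30.51 mL/kg/min


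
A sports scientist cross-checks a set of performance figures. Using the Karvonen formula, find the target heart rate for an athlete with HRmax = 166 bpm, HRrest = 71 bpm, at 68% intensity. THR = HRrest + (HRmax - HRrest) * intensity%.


HRR = 166 - 71 = 95
THR = 71 + 95 * 0.68
= 71 + 64.6
= 135.6 bpm

135.6 bpm


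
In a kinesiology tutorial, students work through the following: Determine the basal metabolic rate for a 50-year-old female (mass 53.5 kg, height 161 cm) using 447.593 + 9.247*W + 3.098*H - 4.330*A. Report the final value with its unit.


BMR = 447.593 + 9.247*53.5 + 3.098*161 - 4.330*50
= 1224.59 kcal/day

1224.59 kcal/day


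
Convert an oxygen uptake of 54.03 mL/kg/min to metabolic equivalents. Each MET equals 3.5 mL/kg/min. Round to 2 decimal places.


One MET = 3.5 mL/kg/min
Number of METs = 54.03 / 3.5
= 15.44 METs

15.44 METs


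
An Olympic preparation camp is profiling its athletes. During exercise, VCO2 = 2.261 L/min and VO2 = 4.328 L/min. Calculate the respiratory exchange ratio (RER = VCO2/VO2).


RER = VCO2 / VO2
= 2.261 / 4.328
= 0.5224

0.5224


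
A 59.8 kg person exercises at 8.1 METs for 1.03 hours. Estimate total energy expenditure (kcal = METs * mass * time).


Energy = METs * mass(kg) * time(h)
= 8.1 * 59.8 * 1.03
= 498.91 kcal

498.91 kcal


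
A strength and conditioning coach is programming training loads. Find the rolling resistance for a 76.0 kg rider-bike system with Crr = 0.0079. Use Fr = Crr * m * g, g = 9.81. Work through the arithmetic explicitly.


m * g = 76.0 * 9.81 = 745.56 N
Fr = 0.0079 * 745.56 = 5.89 N

5.89 N


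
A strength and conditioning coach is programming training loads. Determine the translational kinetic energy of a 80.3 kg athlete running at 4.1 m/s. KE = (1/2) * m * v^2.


KE = 0.5 * m * v^2
= 0.5 * 80.3 * 4.1^2
= 0.5 * 80.3 * 16.81
= 674.92 J

674.92 J


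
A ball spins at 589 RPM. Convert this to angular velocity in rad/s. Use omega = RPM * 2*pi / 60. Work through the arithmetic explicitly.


omega = 589 * 2 * pi / 60
= 589 * 6.28318531 / 60
= 3700.796 / 60
= 61.68 rad/s

61.68 rad/s


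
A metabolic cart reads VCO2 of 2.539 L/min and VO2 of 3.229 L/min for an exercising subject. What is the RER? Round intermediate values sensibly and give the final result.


RER = VCO2 / VO2 = 2.539 / 3.229 = 0.7863

0.7863


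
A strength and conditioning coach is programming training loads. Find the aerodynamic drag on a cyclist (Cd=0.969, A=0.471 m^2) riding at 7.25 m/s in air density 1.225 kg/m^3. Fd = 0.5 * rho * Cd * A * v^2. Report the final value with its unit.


Fd = 0.5 * 1.225 * 0.969 * 0.471 * 7.25^2
= 0.5 * 1.225 * 0.969 * 0.471 * 52.5625
= 14.694 N

14.694 N


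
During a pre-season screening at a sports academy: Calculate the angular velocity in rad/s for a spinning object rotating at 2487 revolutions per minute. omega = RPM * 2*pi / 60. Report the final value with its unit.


omega = RPM * 2*pi / 60
= 2487 * 6.28318531 / 60
= 260.438 rad/s

260.438 rad/s


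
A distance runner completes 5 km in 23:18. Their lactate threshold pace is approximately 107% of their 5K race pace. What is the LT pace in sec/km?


Convert to seconds: 23 min 18 s = 1398 s
Pace per km = 1398 / 5 = 279.6 s/km
LT pace = 279.6 * 1.07 = 299.17 s/km

299.17 s/km


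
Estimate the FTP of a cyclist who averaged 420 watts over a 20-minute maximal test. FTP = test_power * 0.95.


FTP = 420 * 0.95 = 399.0 W

399.0 W


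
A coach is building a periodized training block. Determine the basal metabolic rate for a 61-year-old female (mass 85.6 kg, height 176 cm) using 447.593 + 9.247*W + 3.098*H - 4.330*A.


BMR = 447.593 + 9.247*85.6 + 3.098*176 - 4.330*61
= 1520.25 kcal/day

1520.25 kcal/day


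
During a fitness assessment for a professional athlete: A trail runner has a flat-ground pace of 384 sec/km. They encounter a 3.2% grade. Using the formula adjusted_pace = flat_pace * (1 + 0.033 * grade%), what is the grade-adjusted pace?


Grade factor = 1 + 0.033 * 3.2 = 1.1056
Adjusted = 384 * 1.1056 = 424.55 sec/km

424.55 s/km


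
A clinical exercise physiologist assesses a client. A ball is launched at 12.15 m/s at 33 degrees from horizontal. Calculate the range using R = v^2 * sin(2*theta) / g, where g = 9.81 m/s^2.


sin(2 * 33) = sin(66) = 0.913545
v^2 = 12.15^2 = 147.6225
R = 147.6225 * 0.913545 / 9.81
= 13.747 m

13.747 m


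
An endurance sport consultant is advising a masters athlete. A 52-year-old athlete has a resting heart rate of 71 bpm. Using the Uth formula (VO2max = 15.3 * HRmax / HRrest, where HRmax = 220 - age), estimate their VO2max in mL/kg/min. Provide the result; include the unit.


HRmax = 220 - 52 = 168 bpm
Ratio = HRmax / HRrest = 168 / 71 = 2.3662
VO2max = 15.3 * 2.3662 = 36.2 mL/kg/min

36.2 mL/kg/min


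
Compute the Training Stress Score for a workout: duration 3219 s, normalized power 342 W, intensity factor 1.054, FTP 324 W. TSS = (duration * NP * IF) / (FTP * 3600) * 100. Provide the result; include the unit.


Product = 3219 * 342 * 1.054 = 1160346.492
Base = 324 * 3600 = 1166400
TSS = 1160346.492 / 1166400 * 100 = 99.48

99.48 TSS


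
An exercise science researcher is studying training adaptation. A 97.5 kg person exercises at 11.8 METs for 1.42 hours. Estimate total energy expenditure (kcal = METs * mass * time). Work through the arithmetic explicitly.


Energy = METs * mass(kg) * time(h)
= 11.8 * 97.5 * 1.42
= 1633.71 kcal

1633.71 kcal


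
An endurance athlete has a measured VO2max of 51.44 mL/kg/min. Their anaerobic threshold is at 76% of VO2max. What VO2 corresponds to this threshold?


Anaerobic threshold VO2 = VO2max * 76%
= 51.44 * 0.76
= 39.09 mL/kg/min

39.09 mL/kg/min


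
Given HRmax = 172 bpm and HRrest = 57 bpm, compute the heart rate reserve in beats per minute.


Heart rate reserve = maximum HR minus resting HR
HRR = 172 - 57 = 115 bpm

115 bpm


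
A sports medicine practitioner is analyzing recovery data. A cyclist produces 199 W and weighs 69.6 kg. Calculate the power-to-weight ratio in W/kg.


P/W = power / mass
= 199 / 69.6
= 2.859 W/kg

2.859 W/kg


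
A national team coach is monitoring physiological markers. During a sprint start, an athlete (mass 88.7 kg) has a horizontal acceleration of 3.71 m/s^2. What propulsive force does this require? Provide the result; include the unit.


Propulsive force = mass * acceleration
= 88.7 kg * 3.71 m/s^2
= 329.08 N

329.08 N


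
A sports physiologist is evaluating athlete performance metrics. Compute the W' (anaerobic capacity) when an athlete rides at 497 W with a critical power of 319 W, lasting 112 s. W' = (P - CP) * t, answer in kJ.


Above-CP power = 178 W
Duration = 112 s
W' = 178 * 112 = 19936 J
Convert: 19936 / 1000 = 19.936 kJ

19.936 kJ


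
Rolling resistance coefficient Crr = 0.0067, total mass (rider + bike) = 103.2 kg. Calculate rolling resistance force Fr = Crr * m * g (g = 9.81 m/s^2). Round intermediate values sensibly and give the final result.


Fr = Crr * m * g
= 0.0067 * 103.2 * 9.81
= 6.783 N

6.783 N


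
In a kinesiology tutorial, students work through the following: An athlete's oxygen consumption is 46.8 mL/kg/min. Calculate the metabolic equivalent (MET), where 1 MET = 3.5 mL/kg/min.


MET = VO2 / 3.5
= 46.8 / 3.5
= 13.37 METs

13.37 METs


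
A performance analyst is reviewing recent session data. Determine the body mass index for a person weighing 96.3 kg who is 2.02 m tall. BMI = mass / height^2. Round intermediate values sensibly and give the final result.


BMI = mass / height^2
= 96.3 / 2.02^2
= 96.3 / 4.0804
= 23.6 kg/m^2

23.6 kg/m^2


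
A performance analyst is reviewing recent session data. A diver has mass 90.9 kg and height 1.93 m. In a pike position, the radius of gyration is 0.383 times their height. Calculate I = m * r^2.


r = 0.383 * 1.93 = 0.73919 m
I = m * r^2 = 90.9 * 0.546402 = 49.668 kg*m^2

49.668 kg*m^2


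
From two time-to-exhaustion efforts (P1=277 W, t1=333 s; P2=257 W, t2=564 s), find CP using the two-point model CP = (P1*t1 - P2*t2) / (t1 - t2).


Work in trial 1 = 92241 J
Work in trial 2 = 144948 J
Delta work = -52707 J
Delta time = -231 s
CP = -52707 / -231 = 228.17 W

228.17 W


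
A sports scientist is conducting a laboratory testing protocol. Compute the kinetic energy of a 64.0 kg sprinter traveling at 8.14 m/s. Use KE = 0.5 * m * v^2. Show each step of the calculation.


Velocity squared = 66.2596
KE = 0.5 * 64.0 * 66.2596 = 2120.31 J

2120.31 J


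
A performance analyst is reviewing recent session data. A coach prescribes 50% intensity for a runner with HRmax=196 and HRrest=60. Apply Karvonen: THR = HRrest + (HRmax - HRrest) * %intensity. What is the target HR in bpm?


Heart rate reserve = 196 - 60 = 136
Intensity fraction = 50 / 100 = 0.5
THR = 60 + 136 * 0.5 = 128.0 bpm

128.0 bpm


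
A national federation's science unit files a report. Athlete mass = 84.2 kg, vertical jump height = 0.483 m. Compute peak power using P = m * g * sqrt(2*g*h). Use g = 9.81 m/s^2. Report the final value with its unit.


sqrt(2 * 9.81 * 0.483) = sqrt(9.47646) = 3.078386 m/s
P = 84.2 * 9.81 * 3.078386
= 2542.75 W

2542.75 W


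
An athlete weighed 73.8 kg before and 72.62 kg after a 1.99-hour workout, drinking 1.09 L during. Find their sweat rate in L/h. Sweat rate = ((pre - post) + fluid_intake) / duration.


Body mass change = 1.18 kg
Total sweat loss = 1.18 + 1.09 = 2.27 L
Rate = 2.27 / 1.99 = 1.141 L/h

1.141 L/h


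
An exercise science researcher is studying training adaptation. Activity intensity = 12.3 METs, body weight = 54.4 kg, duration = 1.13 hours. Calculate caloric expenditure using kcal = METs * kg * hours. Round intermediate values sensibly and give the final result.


kcal = 12.3 * 54.4 * 1.13
= 669.12 * 1.13
= 756.11 kcal

756.11 kcal


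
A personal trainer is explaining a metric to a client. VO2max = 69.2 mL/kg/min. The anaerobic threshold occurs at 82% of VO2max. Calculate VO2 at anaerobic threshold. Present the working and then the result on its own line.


AT fraction = 82 / 100 = 0.82
AT VO2 = 69.2 * 0.82
= 56.74 mL/kg/min

56.74 mL/kg/min


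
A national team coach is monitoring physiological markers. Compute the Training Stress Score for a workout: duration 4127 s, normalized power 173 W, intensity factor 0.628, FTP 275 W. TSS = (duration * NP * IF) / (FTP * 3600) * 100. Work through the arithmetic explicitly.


Product = 4127 * 173 * 0.628 = 448373.788
Base = 275 * 3600 = 990000
TSS = 448373.788 / 990000 * 100 = 45.29

45.29 TSS


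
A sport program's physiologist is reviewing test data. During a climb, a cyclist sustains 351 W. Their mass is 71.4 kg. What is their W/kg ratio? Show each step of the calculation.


Power-to-weight = 351 W / 71.4 kg
= 4.916 W/kg

4.916 W/kg


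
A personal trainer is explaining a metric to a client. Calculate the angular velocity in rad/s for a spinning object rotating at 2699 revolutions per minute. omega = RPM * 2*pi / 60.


omega = RPM * 2*pi / 60
= 2699 * 6.28318531 / 60
= 282.639 rad/s

282.639 rad/s


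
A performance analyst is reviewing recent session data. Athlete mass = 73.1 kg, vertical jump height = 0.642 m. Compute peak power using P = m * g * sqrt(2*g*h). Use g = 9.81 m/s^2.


sqrt(2 * 9.81 * 0.642) = sqrt(12.59604) = 3.54909 m/s
P = 73.1 * 9.81 * 3.54909
= 2545.09 W

2545.09 W


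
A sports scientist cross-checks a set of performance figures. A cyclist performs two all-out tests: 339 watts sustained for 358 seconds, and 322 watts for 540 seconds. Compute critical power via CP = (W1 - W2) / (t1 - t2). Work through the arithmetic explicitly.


W1 = P1 * t1 = 339 * 358 = 121362 J
W2 = P2 * t2 = 322 * 540 = 173880 J
CP = (121362 - 173880) / (358 - 540)
= 288.56 W

288.56 W


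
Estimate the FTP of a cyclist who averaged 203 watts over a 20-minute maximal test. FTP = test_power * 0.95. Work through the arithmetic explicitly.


FTP = 203 * 0.95 = 192.85 W

192.85 W


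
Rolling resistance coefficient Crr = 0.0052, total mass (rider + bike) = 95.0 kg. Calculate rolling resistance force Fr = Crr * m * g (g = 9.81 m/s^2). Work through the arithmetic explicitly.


Fr = Crr * m * g
= 0.0052 * 95.0 * 9.81
= 4.846 N

4.846 N


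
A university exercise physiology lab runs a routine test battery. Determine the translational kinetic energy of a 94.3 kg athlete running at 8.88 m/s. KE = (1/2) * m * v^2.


KE = 0.5 * m * v^2
= 0.5 * 94.3 * 8.88^2
= 0.5 * 94.3 * 78.8544
= 3717.98 J

3717.98 J


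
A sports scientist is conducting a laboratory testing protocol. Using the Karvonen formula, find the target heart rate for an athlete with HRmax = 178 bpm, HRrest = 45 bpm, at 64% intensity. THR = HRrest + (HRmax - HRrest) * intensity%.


HRR = 178 - 45 = 133
THR = 45 + 133 * 0.64
= 45 + 85.12
= 130.12 bpm

130.12 bpm


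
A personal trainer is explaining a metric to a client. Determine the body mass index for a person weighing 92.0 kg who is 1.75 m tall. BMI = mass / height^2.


BMI = mass / height^2
= 92.0 / 1.75^2
= 92.0 / 3.0625
= 30.04 kg/m^2

30.04 kg/m^2


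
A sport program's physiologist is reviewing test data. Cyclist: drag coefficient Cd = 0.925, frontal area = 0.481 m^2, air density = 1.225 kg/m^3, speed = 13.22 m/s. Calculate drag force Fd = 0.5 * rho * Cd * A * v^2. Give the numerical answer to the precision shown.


v^2 = 13.22^2 = 174.7684
Fd = 0.5 * 1.225 * 0.925 * 0.481 * 174.7684
= 47.627 N

47.627 N


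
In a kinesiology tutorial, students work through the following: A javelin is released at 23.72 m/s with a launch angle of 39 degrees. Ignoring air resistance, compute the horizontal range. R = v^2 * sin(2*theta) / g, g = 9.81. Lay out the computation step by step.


Launch speed squared = 562.6384
sin(2 * 39 deg) = 0.978148
Range = 562.6384 * 0.978148 / 9.81
= 56.1 m

56.1 m


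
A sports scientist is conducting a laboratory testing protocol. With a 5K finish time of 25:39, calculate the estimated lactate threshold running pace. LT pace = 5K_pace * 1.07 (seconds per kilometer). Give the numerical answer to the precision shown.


Race duration = 1539 s for 5 km
Average pace = 1539 / 5 = 307.8 s/km
LT pace = 307.8 * 1.07
= 329.35 s/km

329.35 s/km


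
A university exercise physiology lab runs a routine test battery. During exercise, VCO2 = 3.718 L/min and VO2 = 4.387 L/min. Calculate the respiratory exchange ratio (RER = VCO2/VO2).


RER = VCO2 / VO2
= 3.718 / 4.387
= 0.8475

0.8475


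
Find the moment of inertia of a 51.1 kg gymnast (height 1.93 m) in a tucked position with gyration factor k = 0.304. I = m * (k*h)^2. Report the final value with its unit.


Radius of gyration = 0.304 * 1.93 = 0.58672 m
I = 51.1 * 0.58672^2
= 51.1 * 0.34424
= 17.591 kg*m^2

17.591 kg*m^2


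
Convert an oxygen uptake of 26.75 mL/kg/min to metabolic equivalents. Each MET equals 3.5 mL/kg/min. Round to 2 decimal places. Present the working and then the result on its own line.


One MET = 3.5 mL/kg/min
Number of METs = 26.75 / 3.5
= 7.64 METs

7.64 METs


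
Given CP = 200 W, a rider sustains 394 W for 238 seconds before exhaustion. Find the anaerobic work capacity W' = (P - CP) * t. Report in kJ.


Excess power = 394 - 200 = 194 W
Work above CP = 194 * 238 = 46172 J
W' = 46.172 kJ

46.172 kJ


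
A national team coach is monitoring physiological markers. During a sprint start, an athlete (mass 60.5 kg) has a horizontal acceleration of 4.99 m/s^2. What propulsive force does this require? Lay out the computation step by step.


Propulsive force = mass * acceleration
= 60.5 kg * 4.99 m/s^2
= 301.9 N

301.9 N


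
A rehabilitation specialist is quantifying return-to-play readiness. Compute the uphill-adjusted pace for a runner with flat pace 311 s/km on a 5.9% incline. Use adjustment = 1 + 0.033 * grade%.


Adjustment factor = 1 + 0.033 * 5.9 = 1.1947
Grade-adjusted pace = 311 * 1.1947 = 371.55 s/km

371.55 s/km


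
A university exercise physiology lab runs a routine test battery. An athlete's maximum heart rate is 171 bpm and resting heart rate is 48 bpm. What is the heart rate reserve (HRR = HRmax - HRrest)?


HRR = HRmax - HRrest
= 171 - 48
= 123 bpm

123 bpm


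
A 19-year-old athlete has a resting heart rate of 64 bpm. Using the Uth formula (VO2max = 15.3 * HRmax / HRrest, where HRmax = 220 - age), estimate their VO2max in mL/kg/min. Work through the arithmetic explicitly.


HRmax = 220 - 19 = 201 bpm
Ratio = HRmax / HRrest = 201 / 64 = 3.1406
VO2max = 15.3 * 3.1406 = 48.05 mL/kg/min

48.05 mL/kg/min


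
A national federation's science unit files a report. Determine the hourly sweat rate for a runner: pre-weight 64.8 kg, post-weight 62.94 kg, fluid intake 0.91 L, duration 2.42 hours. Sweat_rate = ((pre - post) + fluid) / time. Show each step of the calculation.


Mass lost = 64.8 - 62.94 = 1.86 kg
Add fluid consumed: 1.86 + 0.91 = 2.77 L total sweat
Sweat rate = 2.77 / 2.42 = 1.145 L/h

1.145 L/h


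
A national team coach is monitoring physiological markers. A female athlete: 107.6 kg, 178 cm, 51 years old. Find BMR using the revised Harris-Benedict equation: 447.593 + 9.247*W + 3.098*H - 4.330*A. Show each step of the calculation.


Intercept = 447.593
Weight contribution = 9.247 * 107.6 = 994.9772
Height contribution = 3.098 * 178 = 551.444
Age contribution = 4.33 * 51 = 220.83
BMR = 447.593 + 994.9772 + 551.444 - 220.83
= 1773.18 kcal/day

1773.18 kcal/day


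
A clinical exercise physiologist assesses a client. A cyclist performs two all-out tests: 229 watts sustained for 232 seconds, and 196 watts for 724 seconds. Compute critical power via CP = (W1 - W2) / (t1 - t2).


W1 = P1 * t1 = 229 * 232 = 53128 J
W2 = P2 * t2 = 196 * 724 = 141904 J
CP = (53128 - 141904) / (232 - 724)
= 180.44 W

180.44 W


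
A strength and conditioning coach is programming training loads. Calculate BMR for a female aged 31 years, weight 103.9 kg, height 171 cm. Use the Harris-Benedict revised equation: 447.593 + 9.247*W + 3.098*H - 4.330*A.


Substituting values:
W term = 9.247 * 103.9 = 960.7633
H term = 3.098 * 171 = 529.758
A term = 4.330 * 31 = 134.23
BMR = 1803.88 kcal/day

1803.88 kcal/day


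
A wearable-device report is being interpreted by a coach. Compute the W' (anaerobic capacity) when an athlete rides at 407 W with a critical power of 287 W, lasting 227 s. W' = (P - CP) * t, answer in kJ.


Above-CP power = 120 W
Duration = 227 s
W' = 120 * 227 = 27240 J
Convert: 27240 / 1000 = 27.24 kJ

27.24 kJ


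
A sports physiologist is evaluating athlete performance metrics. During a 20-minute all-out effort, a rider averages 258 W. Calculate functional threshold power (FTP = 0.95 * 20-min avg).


FTP = 0.95 * 258
= 245.1 W

245.1 W


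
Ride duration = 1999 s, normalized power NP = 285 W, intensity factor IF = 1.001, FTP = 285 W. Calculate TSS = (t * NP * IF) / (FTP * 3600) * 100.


Numerator = 1999 * 285 * 1.001 = 570284.715
Denominator = 285 * 3600 = 1026000
TSS = 570284.715 / 1026000 * 100
= 55.58

55.58 TSS


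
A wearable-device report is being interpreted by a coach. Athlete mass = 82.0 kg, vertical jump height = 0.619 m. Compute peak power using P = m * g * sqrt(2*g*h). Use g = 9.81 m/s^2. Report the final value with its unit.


sqrt(2 * 9.81 * 0.619) = sqrt(12.14478) = 3.484936 m/s
P = 82.0 * 9.81 * 3.484936
= 2803.35 W

2803.35 W


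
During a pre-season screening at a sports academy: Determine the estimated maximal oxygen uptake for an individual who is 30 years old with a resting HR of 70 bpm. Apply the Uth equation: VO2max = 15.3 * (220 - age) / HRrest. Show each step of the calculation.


HRmax = 220 - 30 = 190
VO2max = 15.3 * (190 / 70)
= 15.3 * 2.7143
= 41.53 mL/kg/min

41.53 mL/kg/min


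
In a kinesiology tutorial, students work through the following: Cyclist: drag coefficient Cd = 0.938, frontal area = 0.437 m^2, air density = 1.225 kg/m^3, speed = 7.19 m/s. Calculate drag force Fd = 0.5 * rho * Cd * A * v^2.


v^2 = 7.19^2 = 51.6961
Fd = 0.5 * 1.225 * 0.938 * 0.437 * 51.6961
= 12.979 N

12.979 N


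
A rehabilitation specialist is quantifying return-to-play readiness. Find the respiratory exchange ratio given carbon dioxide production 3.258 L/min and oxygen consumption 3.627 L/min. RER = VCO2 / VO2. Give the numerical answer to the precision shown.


VCO2 = 3.258 L/min
VO2 = 3.627 L/min
RER = 3.258 / 3.627 = 0.8983

0.8983


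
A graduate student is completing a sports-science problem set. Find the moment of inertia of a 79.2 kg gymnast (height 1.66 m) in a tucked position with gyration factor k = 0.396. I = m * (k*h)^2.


Radius of gyration = 0.396 * 1.66 = 0.65736 m
I = 79.2 * 0.65736^2
= 79.2 * 0.432122
= 34.224 kg*m^2

34.224 kg*m^2


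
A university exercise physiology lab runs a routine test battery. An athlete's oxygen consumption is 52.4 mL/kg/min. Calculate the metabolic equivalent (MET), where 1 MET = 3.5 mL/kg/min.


MET = VO2 / 3.5
= 52.4 / 3.5
= 14.97 METs

14.97 METs


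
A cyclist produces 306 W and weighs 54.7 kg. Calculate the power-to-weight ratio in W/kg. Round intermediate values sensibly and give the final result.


P/W = power / mass
= 306 / 54.7
= 5.594 W/kg

5.594 W/kg


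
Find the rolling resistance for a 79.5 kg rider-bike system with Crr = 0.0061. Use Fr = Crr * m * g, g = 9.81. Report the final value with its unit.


m * g = 79.5 * 9.81 = 779.895 N
Fr = 0.0061 * 779.895 = 4.757 N

4.757 N


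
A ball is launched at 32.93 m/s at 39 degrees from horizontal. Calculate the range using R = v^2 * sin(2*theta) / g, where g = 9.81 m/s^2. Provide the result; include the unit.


sin(2 * 39) = sin(78) = 0.978148
v^2 = 32.93^2 = 1084.3849
R = 1084.3849 * 0.978148 / 9.81
= 108.123 m

108.123 m


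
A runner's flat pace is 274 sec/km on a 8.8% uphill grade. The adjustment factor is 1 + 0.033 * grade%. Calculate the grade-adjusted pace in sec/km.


Factor = 1 + 0.033 * 8.8 = 1.2904
Adjusted pace = 274 * 1.2904
= 353.57 sec/km

353.57 s/km


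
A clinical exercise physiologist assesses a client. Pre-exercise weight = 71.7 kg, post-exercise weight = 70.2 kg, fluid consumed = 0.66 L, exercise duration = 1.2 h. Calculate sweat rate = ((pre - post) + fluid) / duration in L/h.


Weight loss = 71.7 - 70.2 = 1.5 kg (approx L)
Total sweat = 1.5 + 0.66 = 2.16 L
Sweat rate = 2.16 / 1.2 = 1.8 L/h

1.8 L/h


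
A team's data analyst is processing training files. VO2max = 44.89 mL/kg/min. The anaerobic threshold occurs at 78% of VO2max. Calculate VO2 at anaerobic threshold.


AT fraction = 78 / 100 = 0.78
AT VO2 = 44.89 * 0.78
= 35.01 mL/kg/min

35.01 mL/kg/min


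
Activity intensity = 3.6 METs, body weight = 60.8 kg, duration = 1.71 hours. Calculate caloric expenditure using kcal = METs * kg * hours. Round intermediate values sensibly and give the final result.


kcal = 3.6 * 60.8 * 1.71
= 218.88 * 1.71
= 374.28 kcal

374.28 kcal


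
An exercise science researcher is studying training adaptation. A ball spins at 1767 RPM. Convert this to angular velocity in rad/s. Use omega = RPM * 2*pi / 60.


omega = 1767 * 2 * pi / 60
= 1767 * 6.28318531 / 60
= 11102.388 / 60
= 185.04 rad/s

185.04 rad/s


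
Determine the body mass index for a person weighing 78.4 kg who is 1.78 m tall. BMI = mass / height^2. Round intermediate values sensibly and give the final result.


BMI = mass / height^2
= 78.4 / 1.78^2
= 78.4 / 3.1684
= 24.74 kg/m^2

24.74 kg/m^2


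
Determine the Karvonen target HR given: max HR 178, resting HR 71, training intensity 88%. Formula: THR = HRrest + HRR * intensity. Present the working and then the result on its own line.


HRR = HRmax - HRrest = 178 - 71 = 107
THR = 71 + 107 * 0.88
= 165.16 bpm

165.16 bpm


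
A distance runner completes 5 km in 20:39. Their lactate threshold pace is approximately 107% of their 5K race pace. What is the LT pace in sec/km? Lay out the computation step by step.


Convert to seconds: 20 min 39 s = 1239 s
Pace per km = 1239 / 5 = 247.8 s/km
LT pace = 247.8 * 1.07 = 265.15 s/km

265.15 s/km


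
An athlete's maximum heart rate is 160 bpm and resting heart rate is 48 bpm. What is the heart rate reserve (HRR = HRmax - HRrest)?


HRR = HRmax - HRrest
= 160 - 48
= 112 bpm

112 bpm


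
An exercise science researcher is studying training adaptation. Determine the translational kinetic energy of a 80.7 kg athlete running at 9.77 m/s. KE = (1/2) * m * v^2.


KE = 0.5 * m * v^2
= 0.5 * 80.7 * 9.77^2
= 0.5 * 80.7 * 95.4529
= 3851.52 J

3851.52 J


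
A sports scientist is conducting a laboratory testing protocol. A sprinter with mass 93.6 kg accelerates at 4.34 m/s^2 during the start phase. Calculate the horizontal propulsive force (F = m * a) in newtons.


F = m * a
= 93.6 * 4.34
= 406.22 N

406.22 N


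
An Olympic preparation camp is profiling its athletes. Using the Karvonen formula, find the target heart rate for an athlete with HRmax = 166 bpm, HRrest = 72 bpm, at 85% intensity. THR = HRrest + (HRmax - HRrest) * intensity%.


HRR = 166 - 72 = 94
THR = 72 + 94 * 0.85
= 72 + 79.9
= 151.9 bpm

151.9 bpm


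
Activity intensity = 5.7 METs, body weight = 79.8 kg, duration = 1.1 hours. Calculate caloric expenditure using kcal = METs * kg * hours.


kcal = 5.7 * 79.8 * 1.1
= 454.86 * 1.1
= 500.35 kcal

500.35 kcal


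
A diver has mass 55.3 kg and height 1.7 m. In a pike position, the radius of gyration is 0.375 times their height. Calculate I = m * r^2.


r = 0.375 * 1.7 = 0.6375 m
I = m * r^2 = 55.3 * 0.406406 = 22.474 kg*m^2

22.474 kg*m^2


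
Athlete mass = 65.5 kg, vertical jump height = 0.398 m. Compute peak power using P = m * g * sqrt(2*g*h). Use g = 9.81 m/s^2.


sqrt(2 * 9.81 * 0.398) = sqrt(7.80876) = 2.794416 m/s
P = 65.5 * 9.81 * 2.794416
= 1795.57 W

1795.57 W


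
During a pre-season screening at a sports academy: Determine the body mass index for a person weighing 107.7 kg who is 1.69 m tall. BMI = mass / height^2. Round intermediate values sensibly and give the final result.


BMI = mass / height^2
= 107.7 / 1.69^2
= 107.7 / 2.8561
= 37.71 kg/m^2

37.71 kg/m^2


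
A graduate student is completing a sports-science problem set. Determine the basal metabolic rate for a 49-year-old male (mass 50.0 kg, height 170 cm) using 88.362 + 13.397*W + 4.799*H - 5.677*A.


BMR = 88.362 + 13.397*50.0 + 4.799*170 - 5.677*49
= 1295.87 kcal/day

1295.87 kcal/day


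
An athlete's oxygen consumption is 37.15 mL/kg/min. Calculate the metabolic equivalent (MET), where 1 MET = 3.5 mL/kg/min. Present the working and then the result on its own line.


MET = VO2 / 3.5
= 37.15 / 3.5
= 10.61 METs

10.61 METs


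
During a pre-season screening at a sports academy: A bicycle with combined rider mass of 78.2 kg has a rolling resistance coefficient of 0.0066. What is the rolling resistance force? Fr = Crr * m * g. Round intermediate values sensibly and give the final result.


Fr = 0.0066 * 78.2 * 9.81
= 0.51612 * 9.81
= 5.063 N

5.063 N


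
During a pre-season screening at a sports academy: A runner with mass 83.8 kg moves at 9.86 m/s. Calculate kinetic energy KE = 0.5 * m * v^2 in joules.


v^2 = 9.86^2 = 97.2196
KE = 0.5 * 83.8 * 97.2196
= 4073.5 J

4073.5 J


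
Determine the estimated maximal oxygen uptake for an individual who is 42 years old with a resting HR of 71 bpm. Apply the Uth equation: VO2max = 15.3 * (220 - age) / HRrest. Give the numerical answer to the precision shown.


HRmax = 220 - 42 = 178
VO2max = 15.3 * (178 / 71)
= 15.3 * 2.507
= 38.36 mL/kg/min

38.36 mL/kg/min


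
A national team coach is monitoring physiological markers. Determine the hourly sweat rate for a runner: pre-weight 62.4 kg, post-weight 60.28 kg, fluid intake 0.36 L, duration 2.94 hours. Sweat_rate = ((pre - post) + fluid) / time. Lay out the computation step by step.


Mass lost = 62.4 - 60.28 = 2.12 kg
Add fluid consumed: 2.12 + 0.36 = 2.48 L total sweat
Sweat rate = 2.48 / 2.94 = 0.844 L/h

0.844 L/h


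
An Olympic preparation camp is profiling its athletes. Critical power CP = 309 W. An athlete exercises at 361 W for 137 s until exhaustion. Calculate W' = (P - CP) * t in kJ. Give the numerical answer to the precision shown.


P - CP = 361 - 309 = 52 W
W' = 52 * 137 = 7124 J
= 7124 / 1000 = 7.124 kJ

7.124 kJ


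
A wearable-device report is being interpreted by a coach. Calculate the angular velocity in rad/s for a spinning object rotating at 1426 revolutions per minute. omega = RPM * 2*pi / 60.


omega = RPM * 2*pi / 60
= 1426 * 6.28318531 / 60
= 149.33 rad/s

149.33 rad/s


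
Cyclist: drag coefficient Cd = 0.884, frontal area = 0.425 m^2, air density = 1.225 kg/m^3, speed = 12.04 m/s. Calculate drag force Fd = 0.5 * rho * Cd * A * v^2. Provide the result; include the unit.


v^2 = 12.04^2 = 144.9616
Fd = 0.5 * 1.225 * 0.884 * 0.425 * 144.9616
= 33.358 N

33.358 N


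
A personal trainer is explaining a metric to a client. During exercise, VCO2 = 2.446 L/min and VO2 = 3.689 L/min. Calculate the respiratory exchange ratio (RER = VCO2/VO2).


RER = VCO2 / VO2
= 2.446 / 3.689
= 0.6631

0.6631


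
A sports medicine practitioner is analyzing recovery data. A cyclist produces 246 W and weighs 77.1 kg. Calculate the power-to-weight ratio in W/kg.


P/W = power / mass
= 246 / 77.1
= 3.191 W/kg

3.191 W/kg


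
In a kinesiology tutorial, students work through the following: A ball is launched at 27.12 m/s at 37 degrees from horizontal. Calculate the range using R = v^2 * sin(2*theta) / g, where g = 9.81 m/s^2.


sin(2 * 37) = sin(74) = 0.961262
v^2 = 27.12^2 = 735.4944
R = 735.4944 * 0.961262 / 9.81
= 72.07 m

72.07 m


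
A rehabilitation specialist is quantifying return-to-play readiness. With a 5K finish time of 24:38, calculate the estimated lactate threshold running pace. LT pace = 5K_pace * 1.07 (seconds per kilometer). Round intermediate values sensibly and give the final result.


Race duration = 1478 s for 5 km
Average pace = 1478 / 5 = 295.6 s/km
LT pace = 295.6 * 1.07
= 316.29 s/km

316.29 s/km


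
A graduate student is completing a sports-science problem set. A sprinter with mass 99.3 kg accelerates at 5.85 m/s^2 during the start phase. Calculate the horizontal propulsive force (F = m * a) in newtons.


F = m * a
= 99.3 * 5.85
= 580.91 N

580.91 N


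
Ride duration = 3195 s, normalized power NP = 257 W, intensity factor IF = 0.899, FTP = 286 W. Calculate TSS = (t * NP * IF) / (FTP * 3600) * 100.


Numerator = 3195 * 257 * 0.899 = 738182.385
Denominator = 286 * 3600 = 1029600
TSS = 738182.385 / 1029600 * 100
= 71.7

71.7 TSS


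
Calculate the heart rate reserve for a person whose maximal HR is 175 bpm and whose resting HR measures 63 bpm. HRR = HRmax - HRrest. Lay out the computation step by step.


HRmax = 175 bpm
HRrest = 63 bpm
HRR = 175 - 63 = 112 bpm

112 bpm


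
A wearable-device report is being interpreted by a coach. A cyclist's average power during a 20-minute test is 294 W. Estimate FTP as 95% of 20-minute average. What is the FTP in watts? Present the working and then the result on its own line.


FTP = 20-min power * 0.95
= 294 * 0.95
= 279.3 W

279.3 W


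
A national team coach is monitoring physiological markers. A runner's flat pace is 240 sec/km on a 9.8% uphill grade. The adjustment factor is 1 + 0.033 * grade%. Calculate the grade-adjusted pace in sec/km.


Factor = 1 + 0.033 * 9.8 = 1.3234
Adjusted pace = 240 * 1.3234
= 317.62 sec/km

317.62 s/km


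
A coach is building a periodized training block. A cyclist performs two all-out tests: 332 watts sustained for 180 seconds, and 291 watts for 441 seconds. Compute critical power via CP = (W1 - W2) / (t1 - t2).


W1 = P1 * t1 = 332 * 180 = 59760 J
W2 = P2 * t2 = 291 * 441 = 128331 J
CP = (59760 - 128331) / (180 - 441)
= 262.72 W

262.72 W


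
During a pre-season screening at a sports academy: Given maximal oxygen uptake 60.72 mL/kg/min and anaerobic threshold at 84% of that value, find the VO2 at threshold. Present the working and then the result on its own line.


Percentage as decimal = 0.84
VO2 at AT = 60.72 * 0.84 = 51.0 mL/kg/min

51.0 mL/kg/min


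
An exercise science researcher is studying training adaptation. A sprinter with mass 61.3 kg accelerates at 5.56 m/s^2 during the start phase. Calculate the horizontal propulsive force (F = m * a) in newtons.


F = m * a
= 61.3 * 5.56
= 340.83 N

340.83 N


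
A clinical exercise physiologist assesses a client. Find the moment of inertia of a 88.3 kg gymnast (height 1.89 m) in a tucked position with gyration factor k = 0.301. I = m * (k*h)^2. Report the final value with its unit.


Radius of gyration = 0.301 * 1.89 = 0.56889 m
I = 88.3 * 0.56889^2
= 88.3 * 0.323636
= 28.577 kg*m^2

28.577 kg*m^2


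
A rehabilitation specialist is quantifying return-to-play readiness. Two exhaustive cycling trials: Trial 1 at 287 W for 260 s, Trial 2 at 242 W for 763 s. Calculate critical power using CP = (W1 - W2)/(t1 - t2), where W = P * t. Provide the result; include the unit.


W1 = 287 * 260 = 74620 J
W2 = 242 * 763 = 184646 J
CP = (74620 - 184646) / (260 - 763)
= -110026 / -503
= 218.74 W

218.74 W


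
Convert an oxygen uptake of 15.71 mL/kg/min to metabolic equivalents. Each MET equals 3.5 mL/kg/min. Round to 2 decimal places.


One MET = 3.5 mL/kg/min
Number of METs = 15.71 / 3.5
= 4.49 METs

4.49 METs


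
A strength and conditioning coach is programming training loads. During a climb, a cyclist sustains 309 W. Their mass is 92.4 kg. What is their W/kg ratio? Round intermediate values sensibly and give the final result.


Power-to-weight = 309 W / 92.4 kg
= 3.344 W/kg

3.344 W/kg


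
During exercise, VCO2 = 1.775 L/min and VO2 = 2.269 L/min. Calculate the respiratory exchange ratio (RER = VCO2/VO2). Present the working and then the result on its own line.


RER = VCO2 / VO2
= 1.775 / 2.269
= 0.7823

0.7823


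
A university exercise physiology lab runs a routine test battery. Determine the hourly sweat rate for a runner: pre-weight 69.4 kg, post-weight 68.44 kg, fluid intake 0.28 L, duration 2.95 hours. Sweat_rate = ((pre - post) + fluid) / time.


Mass lost = 69.4 - 68.44 = 0.96 kg
Add fluid consumed: 0.96 + 0.28 = 1.24 L total sweat
Sweat rate = 1.24 / 2.95 = 0.42 L/h

0.42 L/h


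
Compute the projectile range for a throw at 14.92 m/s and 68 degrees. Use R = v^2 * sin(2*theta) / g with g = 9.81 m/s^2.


Two times the angle = 136 degrees
sin(136) = 0.694658
R = 222.6064 * 0.694658 / 9.81 = 15.763 m

15.763 m


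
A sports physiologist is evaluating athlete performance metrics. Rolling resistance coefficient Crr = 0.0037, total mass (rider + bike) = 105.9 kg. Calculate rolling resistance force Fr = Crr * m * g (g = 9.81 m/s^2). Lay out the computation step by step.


Fr = Crr * m * g
= 0.0037 * 105.9 * 9.81
= 3.844 N

3.844 N


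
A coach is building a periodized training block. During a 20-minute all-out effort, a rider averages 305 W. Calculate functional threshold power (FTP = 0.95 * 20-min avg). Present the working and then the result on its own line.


FTP = 0.95 * 305
= 289.75 W

289.75 W


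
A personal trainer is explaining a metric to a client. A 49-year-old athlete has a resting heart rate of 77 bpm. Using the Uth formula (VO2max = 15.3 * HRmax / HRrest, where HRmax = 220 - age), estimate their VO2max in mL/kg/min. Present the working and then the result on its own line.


HRmax = 220 - 49 = 171 bpm
Ratio = HRmax / HRrest = 171 / 77 = 2.2208
VO2max = 15.3 * 2.2208 = 33.98 mL/kg/min

33.98 mL/kg/min
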